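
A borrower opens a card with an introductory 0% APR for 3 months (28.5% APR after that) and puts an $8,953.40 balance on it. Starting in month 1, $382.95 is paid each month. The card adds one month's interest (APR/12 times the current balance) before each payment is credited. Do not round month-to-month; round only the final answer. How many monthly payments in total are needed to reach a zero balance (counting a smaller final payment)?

Promo months 1–3 at r₀ = 0%/12 = 0; months 4+ at r₁ = 28.5%/12 = 0.02375.
After month 3 (no interest yet): B = $8,953.40 − 3·$382.95 = $7,804.55.
Then at r₁ with $382.95/mo: n₂ = −ln(1 − r₁·B/P)/ln(1+r₁) ≈ 28.19 → 29 more payments.

32 months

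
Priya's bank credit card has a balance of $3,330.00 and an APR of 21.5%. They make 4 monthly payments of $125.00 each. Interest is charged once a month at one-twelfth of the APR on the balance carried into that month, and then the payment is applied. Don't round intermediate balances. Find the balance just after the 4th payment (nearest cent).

Monthly rate r = 21.5%/12 = 1.79167% = 0.0179167.
Each month: B ← B·(1+r) − $125.00.
Month 1: interest $59.66; balance after payment $3,264.66.
Month 2: interest $58.49; balance after payment $3,198.15.
Month 3: interest $57.30; balance after payment $3,130.45.
Month 4: interest $56.09; balance after payment $3,061.54.

$3,061.54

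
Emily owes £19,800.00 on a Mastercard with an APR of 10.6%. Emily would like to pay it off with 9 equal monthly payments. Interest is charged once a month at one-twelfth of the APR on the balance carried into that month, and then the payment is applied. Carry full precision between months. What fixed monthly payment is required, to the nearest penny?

Monthly rate r = 10.6%/12 = 0.883333% = 0.00883333.
Level-payment amortization: P = B₀·r / (1 − (1+r)^(−n)) = 19800.00·0.00883333 / (1 − 1.00883^(−9)).
Denominator 1 − (1+r)^(−9) = 0.0760995296.
P = 174.9 / 0.0760995296 ≈ 2298.31.

£2,298.31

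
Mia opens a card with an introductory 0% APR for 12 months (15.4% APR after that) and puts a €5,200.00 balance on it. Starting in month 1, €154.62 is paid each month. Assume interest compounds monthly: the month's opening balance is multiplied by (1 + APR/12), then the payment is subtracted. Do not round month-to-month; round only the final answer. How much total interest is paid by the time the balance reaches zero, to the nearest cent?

Promo months 1–12 at r₀ = 0%/12 = 0; months 13+ at r₁ = 15.4%/12 = 0.0128333.
After month 12 (no interest yet): B = €5,200.00 − 12·€154.62 = €3,344.56.
Then at r₁ with €154.62/mo: n₂ = −ln(1 − r₁·B/P)/ln(1+r₁) ≈ 25.50 → 26 more payments.
Total paid = 37·€154.62 + €77.59 = €5,798.53; interest = €5,798.53 − €5,200.00 = €598.53.

€598.53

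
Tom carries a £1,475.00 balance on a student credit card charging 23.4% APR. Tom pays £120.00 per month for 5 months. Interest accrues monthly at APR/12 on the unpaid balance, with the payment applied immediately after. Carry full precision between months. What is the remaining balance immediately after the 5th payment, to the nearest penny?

Monthly rate r = 23.4%/12 = 1.95% = 0.0195.
Each month: B ← B·(1+r) − £120.00.
Month 1: interest £28.76; balance after payment £1,383.76.
Month 2: interest £26.98; balance after payment £1,290.75.
Month 3: interest £25.17; balance after payment £1,195.92.
Month 4: interest £23.32; balance after payment £1,099.24.
Month 5: interest £21.44; balance after payment £1,000.67.

£1,000.67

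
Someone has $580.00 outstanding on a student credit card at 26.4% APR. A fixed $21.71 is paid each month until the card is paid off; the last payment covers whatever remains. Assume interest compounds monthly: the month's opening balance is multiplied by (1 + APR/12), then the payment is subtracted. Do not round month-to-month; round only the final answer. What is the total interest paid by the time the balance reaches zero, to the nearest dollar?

$304

Monthly rate r = 26.4%/12 = 2.2% = 0.022.
Payoff takes n = ⌈−ln(1 − rB₀/P)/ln(1+r)⌉ = ⌈40.720⌉ = 41 payments; the last is $15.67.
Total paid = 40·$21.71 + $15.67 = $884.07.
Total interest = total paid − principal = $884.07 − $580.00 = $304.07.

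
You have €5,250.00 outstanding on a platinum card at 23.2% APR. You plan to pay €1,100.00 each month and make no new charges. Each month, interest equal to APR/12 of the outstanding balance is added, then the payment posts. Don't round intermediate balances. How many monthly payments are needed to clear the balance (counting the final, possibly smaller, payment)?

Monthly rate r = 23.2%/12 = 1.93333% = 0.0193333.
Recurrence: B ← B·(1+r) − €1,100.00.
Month 1: interest €101.50; balance after payment €4,251.50.
Month 2: interest €82.20; balance after payment €3,233.70.
Month 3: interest €62.52; balance after payment €2,196.21.
Month 4: interest €42.46; balance after payment €1,138.67.
Month 5: interest €22.01; balance after payment €60.69.
Month 6: interest €1.17; balance after payment €0.00.

6 payments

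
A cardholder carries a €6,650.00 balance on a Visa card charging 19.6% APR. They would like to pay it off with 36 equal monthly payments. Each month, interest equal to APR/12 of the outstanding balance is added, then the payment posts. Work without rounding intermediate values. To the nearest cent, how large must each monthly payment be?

Monthly rate r = 19.6%/12 = 1.63333% = 0.0163333.
Level-payment amortization: P = B₀·r / (1 − (1+r)^(−n)) = 6650.00·0.0163333 / (1 − 1.01633^(−36)).
Denominator 1 − (1+r)^(−36) = 0.441918157.
P = 108.617 / 0.441918157 ≈ 245.78.

€245.78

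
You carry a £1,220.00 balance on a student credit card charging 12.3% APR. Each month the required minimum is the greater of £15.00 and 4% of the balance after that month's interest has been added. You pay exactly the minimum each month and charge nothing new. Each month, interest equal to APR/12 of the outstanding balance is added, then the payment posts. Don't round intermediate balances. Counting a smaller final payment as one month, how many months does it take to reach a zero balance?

Monthly rate r = 12.3%/12 = 1.025% = 0.01025.
While 4% of the post-interest balance exceeds £15.00, each month B ← (B·(1+r))·(1 − 0.04), i.e. B shrinks by the factor (1+r)·0.96 = 0.96984.
This holds for months 1–39. Entering month 40 the balance is £369.54; 4% of the post-interest balance is now below £15.00, so the flat £15.00 minimum applies from here.
From month 40 a fixed £15.00 at rate r clears £369.54 in 29 more payments. Total: 39 + 29 = 68 months.

68 months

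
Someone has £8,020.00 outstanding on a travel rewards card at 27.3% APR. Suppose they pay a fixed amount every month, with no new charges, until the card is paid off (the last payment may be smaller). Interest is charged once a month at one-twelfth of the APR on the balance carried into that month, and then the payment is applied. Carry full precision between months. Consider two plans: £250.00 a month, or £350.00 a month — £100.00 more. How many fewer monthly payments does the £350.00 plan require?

Monthly rate r = 27.3%/12 = 2.275% = 0.02275.
At £250.00/mo: n = ⌈−ln(1 − rB₀/P)/ln(1+r)⌉ = 59 payments (last £44.33); total interest = total paid − £8,020.00 = £6,524.33.
At £350.00/mo: 33 payments (last £262.73); total interest £3,442.73.
Payments saved = 59 − 33 = 26.

26 fewer payments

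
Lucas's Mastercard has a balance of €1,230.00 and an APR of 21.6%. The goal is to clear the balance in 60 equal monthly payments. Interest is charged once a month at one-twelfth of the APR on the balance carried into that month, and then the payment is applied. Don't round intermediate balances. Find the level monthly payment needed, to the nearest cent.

Monthly rate r = 21.6%/12 = 1.8% = 0.018.
Level-payment amortization: P = B₀·r / (1 − (1+r)^(−n)) = 1230.00·0.018 / (1 − 1.018^(−60)).
Denominator 1 − (1+r)^(−60) = 0.657126974.
P = 22.14 / 0.657126974 ≈ 33.69.

€33.69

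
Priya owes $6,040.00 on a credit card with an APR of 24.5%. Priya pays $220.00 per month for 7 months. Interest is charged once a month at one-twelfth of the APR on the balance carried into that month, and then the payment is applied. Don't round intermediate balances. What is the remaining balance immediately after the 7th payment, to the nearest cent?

Monthly rate r = 24.5%/12 = 2.04167% = 0.0204167.
Each month: B ← B·(1+r) − $220.00.
Month 1: interest $123.32; balance after payment $5,943.32.
Month 2: interest $121.34; balance after payment $5,844.66.
Month 3: interest $119.33; balance after payment $5,743.99.
Month 4: interest $117.27; balance after payment $5,641.26.
Month 5: interest $115.18; balance after payment $5,536.44.
Month 6: interest $113.04; balance after payment $5,429.47.
Month 7: interest $110.85; balance after payment $5,320.32.

$5,320.32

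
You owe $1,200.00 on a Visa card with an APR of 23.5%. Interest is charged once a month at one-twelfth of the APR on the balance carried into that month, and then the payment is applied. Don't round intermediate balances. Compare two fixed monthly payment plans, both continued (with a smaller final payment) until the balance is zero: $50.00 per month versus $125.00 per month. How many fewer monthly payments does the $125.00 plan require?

Monthly rate r = 23.5%/12 = 1.95833% = 0.0195833.
At $50.00/mo: n = ⌈−ln(1 − rB₀/P)/ln(1+r)⌉ = 33 payments (last $36.88); total interest = total paid − $1,200.00 = $436.88.
At $125.00/mo: 11 payments (last $92.49); total interest $142.49.
Payments saved = 33 − 11 = 22.

22 fewer payments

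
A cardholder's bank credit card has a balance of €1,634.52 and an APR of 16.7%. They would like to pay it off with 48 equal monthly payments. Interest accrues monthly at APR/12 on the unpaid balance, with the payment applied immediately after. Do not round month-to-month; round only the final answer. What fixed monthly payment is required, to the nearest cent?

€46.91

Monthly rate r = 16.7%/12 = 1.39167% = 0.0139167.
Level-payment amortization: P = B₀·r / (1 − (1+r)^(−n)) = 1634.52·0.0139167 / (1 − 1.01392^(−48)).
Denominator 1 − (1+r)^(−48) = 0.48490015.
P = 22.7471 / 0.48490015 ≈ 46.91.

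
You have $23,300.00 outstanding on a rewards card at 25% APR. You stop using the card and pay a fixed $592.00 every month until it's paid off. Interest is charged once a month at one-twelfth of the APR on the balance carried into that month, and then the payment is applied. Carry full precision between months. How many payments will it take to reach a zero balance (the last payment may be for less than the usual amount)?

Monthly rate r = 25%/12 = 2.08333% = 0.0208333.
Recurrence: B ← B·(1+r) − $592.00.
Month 1: interest $485.42; balance after payment $23,193.42.
Month 2: interest $483.20; balance after payment $23,084.61.
Closed form: n = −ln(1 − rB₀/P)/ln(1+r) = −ln(0.18004)/ln(1.02083) ≈ 83.154, so the balance reaches zero during payment 84.

84 months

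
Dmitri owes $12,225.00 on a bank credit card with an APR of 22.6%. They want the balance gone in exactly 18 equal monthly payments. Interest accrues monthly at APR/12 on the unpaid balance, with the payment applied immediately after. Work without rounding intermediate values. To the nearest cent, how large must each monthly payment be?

$807.09

Monthly rate r = 22.6%/12 = 1.88333% = 0.0188333.
Level-payment amortization: P = B₀·r / (1 − (1+r)^(−n)) = 12225.00·0.0188333 / (1 − 1.01883^(−18)).
Denominator 1 − (1+r)^(−18) = 0.285267743.
P = 230.238 / 0.285267743 ≈ 807.09.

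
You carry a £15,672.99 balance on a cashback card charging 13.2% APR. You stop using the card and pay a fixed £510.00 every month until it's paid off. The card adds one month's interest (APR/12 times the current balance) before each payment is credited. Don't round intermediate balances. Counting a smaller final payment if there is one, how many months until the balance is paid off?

38 payments

Monthly rate r = 13.2%/12 = 1.1% = 0.011.
Recurrence: B ← B·(1+r) − £510.00.
Month 1: interest £172.40; balance after payment £15,335.39.
Month 2: interest £168.69; balance after payment £14,994.08.
Closed form: n = −ln(1 − rB₀/P)/ln(1+r) = −ln(0.66196)/ln(1.011) ≈ 37.711, so the balance reaches zero during payment 38.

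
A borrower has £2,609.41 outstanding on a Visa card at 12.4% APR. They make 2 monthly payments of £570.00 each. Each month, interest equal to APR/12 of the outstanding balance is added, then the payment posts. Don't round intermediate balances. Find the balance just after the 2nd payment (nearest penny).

Monthly rate r = 12.4%/12 = 1.03333% = 0.0103333.
Each month: B ← B·(1+r) − £570.00.
Month 1: interest £26.96; balance after payment £2,066.37.
Month 2: interest £21.35; balance after payment £1,517.73.

£1,517.73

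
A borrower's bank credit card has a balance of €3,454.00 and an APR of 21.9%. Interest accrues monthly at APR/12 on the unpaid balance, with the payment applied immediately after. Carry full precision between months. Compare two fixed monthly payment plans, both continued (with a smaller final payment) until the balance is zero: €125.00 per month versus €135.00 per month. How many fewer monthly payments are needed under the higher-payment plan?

Monthly rate r = 21.9%/12 = 1.825% = 0.01825.
At €125.00/mo: n = ⌈−ln(1 − rB₀/P)/ln(1+r)⌉ = 39 payments (last €100.43); total interest = total paid − €3,454.00 = €1,396.43.
At €135.00/mo: 35 payments (last €106.17); total interest €1,242.17.
Payments saved = 39 − 35 = 4.

4 fewer payments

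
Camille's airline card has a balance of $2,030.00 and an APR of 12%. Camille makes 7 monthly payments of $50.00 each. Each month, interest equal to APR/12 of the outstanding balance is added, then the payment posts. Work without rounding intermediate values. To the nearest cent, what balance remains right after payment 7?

Monthly rate r = 12%/12 = 1% = 0.01.
Each month: B ← B·(1+r) − $50.00.
Month 1: interest $20.30; balance after payment $2,000.30.
Month 2: interest $20.00; balance after payment $1,970.30.
Month 3: interest $19.70; balance after payment $1,940.01.
Month 4: interest $19.40; balance after payment $1,909.41.
Month 5: interest $19.09; balance after payment $1,878.50.
Month 6: interest $18.79; balance after payment $1,847.29.
Month 7: interest $18.47; balance after payment $1,815.76.

$1,815.76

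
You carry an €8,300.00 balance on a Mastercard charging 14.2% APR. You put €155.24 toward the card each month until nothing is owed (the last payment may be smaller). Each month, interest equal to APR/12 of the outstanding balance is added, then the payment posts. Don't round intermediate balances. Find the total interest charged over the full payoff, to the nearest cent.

€4,916.40

Monthly rate r = 14.2%/12 = 1.18333% = 0.0118333.
Payoff takes n = ⌈−ln(1 − rB₀/P)/ln(1+r)⌉ = ⌈85.135⌉ = 86 payments; the last is €21.00.
Total paid = 85·€155.24 + €21.00 = €13,216.40.
Total interest = total paid − principal = €13,216.40 − €8,300.00 = €4,916.40.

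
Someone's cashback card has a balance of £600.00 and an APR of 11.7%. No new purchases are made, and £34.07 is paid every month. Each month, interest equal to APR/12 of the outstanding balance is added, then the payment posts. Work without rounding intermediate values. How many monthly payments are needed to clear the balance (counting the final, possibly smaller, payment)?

20 payments

Monthly rate r = 11.7%/12 = 0.975% = 0.00975.
Recurrence: B ← B·(1+r) − £34.07.
Month 1: interest £5.85; balance after payment £571.78.
Month 2: interest £5.57; balance after payment £543.28.
Closed form: n = −ln(1 − rB₀/P)/ln(1+r) = −ln(0.82829)/ln(1.00975) ≈ 19.416, so the balance reaches zero during payment 20.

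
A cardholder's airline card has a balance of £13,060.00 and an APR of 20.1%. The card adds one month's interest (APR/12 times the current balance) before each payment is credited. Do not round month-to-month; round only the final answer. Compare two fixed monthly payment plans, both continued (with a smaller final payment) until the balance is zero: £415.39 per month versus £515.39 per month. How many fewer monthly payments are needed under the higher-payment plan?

Monthly rate r = 20.1%/12 = 1.675% = 0.01675.
At £415.39/mo: n = ⌈−ln(1 − rB₀/P)/ln(1+r)⌉ = 46 payments (last £9.12); total interest = total paid − £13,060.00 = £5,641.67.
At £515.39/mo: 34 payments (last £132.67); total interest £4,080.54.
Payments saved = 46 − 34 = 12.

12 fewer payments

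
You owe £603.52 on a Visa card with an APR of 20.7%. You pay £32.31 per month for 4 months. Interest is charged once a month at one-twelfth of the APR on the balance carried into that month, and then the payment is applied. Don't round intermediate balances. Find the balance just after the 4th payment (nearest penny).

Monthly rate r = 20.7%/12 = 1.725% = 0.01725.
Each month: B ← B·(1+r) − £32.31.
Month 1: interest £10.41; balance after payment £581.62.
Month 2: interest £10.03; balance after payment £559.34.
Month 3: interest £9.65; balance after payment £536.68.
Month 4: interest £9.26; balance after payment £513.63.

£513.63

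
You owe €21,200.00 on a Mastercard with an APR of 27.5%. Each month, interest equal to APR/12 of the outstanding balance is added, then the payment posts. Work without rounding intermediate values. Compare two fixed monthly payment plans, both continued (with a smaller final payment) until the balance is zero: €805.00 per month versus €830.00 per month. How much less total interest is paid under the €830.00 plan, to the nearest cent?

Monthly rate r = 27.5%/12 = 2.29167% = 0.0229167.
At €805.00/mo: n = ⌈−ln(1 − rB₀/P)/ln(1+r)⌉ = 41 payments (last €669.49); total interest = total paid − €21,200.00 = €11,669.49.
At €830.00/mo: 39 payments (last €707.98); total interest €11,047.98.
Interest saved = €11,669.49 − €11,047.98 = €621.51.

€621.51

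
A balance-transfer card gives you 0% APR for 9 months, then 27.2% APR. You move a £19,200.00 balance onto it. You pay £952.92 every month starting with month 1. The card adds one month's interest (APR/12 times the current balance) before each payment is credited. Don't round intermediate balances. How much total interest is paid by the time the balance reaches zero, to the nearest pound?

£1,761

Promo months 1–9 at r₀ = 0%/12 = 0; months 10+ at r₁ = 27.2%/12 = 0.0226667.
After month 9 (no interest yet): B = £19,200.00 − 9·£952.92 = £10,623.72.
Then at r₁ with £952.92/mo: n₂ = −ln(1 − r₁·B/P)/ln(1+r₁) ≈ 13.00 → 13 more payments.
Total paid = 21·£952.92 + £949.30 = £20,960.62; interest = £20,960.62 − £19,200.00 = £1,760.62.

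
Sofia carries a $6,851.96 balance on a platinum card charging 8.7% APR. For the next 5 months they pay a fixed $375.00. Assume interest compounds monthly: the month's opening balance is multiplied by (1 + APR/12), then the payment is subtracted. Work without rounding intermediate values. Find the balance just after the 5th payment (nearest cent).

Monthly rate r = 8.7%/12 = 0.725% = 0.00725.
Each month: B ← B·(1+r) − $375.00.
Month 1: interest $49.68; balance after payment $6,526.64.
Month 2: interest $47.32; balance after payment $6,198.95.
Month 3: interest $44.94; balance after payment $5,868.90.
Month 4: interest $42.55; balance after payment $5,536.45.
Month 5: interest $40.14; balance after payment $5,201.59.

$5,201.59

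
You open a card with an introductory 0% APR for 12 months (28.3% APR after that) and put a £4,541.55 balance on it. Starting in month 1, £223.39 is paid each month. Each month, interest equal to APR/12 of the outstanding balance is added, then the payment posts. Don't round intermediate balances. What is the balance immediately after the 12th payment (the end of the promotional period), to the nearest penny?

£1,860.87

Promo months 1–12 at r₀ = 0%/12 = 0; months 13+ at r₁ = 28.3%/12 = 0.0235833.
After month 12 (no interest yet): B = £4,541.55 − 12·£223.39 = £1,860.87.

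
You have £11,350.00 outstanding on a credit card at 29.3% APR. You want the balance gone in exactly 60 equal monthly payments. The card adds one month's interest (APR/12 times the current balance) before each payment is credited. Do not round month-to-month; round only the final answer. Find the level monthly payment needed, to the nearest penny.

£362.35

Monthly rate r = 29.3%/12 = 2.44167% = 0.0244167.
Level-payment amortization: P = B₀·r / (1 − (1+r)^(−n)) = 11350.00·0.0244167 / (1 − 1.02442^(−60)).
Denominator 1 − (1+r)^(−60) = 0.764819199.
P = 277.129 / 0.764819199 ≈ 362.35.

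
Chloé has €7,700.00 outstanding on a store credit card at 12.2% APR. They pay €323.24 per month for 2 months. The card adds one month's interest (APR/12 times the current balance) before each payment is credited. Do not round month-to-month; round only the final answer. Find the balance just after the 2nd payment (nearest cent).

Monthly rate r = 12.2%/12 = 1.01667% = 0.0101667.
Each month: B ← B·(1+r) − €323.24.
Month 1: interest €78.28; balance after payment €7,455.04.
Month 2: interest €75.79; balance after payment €7,207.60.

€7,207.60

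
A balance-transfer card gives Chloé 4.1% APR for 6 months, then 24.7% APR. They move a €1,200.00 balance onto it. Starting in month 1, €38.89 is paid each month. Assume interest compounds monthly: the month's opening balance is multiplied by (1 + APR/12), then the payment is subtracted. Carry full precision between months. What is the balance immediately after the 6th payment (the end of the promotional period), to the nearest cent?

Promo months 1–6 at r₀ = 4.1%/12 = 0.00341667; months 7+ at r₁ = 24.7%/12 = 0.0205833.
After month 6: iterate B ← B·(1+r₀) − €38.89 for 6 months → €989.47.

€989.47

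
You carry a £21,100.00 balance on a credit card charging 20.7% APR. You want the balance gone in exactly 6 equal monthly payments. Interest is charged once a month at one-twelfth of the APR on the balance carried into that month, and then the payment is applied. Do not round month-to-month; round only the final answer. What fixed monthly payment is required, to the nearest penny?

Monthly rate r = 20.7%/12 = 1.725% = 0.01725.
Level-payment amortization: P = B₀·r / (1 − (1+r)^(−n)) = 21100.00·0.01725 / (1 − 1.01725^(−6)).
Denominator 1 − (1+r)^(−6) = 0.0975278495.
P = 363.975 / 0.0975278495 ≈ 3732.01.

£3,732.01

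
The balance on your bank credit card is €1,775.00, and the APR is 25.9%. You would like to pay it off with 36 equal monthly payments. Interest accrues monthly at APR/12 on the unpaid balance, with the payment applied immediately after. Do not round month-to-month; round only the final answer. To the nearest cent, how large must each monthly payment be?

€71.42

Monthly rate r = 25.9%/12 = 2.15833% = 0.0215833.
Level-payment amortization: P = B₀·r / (1 − (1+r)^(−n)) = 1775.00·0.0215833 / (1 − 1.02158^(−36)).
Denominator 1 − (1+r)^(−36) = 0.536400204.
P = 38.3104 / 0.536400204 ≈ 71.42.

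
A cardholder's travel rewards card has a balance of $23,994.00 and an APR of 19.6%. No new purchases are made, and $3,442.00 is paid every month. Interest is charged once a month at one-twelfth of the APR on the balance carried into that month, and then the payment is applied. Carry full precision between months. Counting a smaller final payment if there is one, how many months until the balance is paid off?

8 months

Monthly rate r = 19.6%/12 = 1.63333% = 0.0163333.
Recurrence: B ← B·(1+r) − $3,442.00.
Month 1: interest $391.90; balance after payment $20,943.90.
Month 2: interest $342.08; balance after payment $17,843.99.
Closed form: n = −ln(1 − rB₀/P)/ln(1+r) = −ln(0.88614)/ln(1.01633) ≈ 7.461, so the balance reaches zero during payment 8.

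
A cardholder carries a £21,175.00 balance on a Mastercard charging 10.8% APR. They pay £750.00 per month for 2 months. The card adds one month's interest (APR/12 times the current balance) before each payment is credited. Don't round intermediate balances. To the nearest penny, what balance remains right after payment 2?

£20,051.12

Monthly rate r = 10.8%/12 = 0.9% = 0.009.
Each month: B ← B·(1+r) − £750.00.
Month 1: interest £190.58; balance after payment £20,615.58.
Month 2: interest £185.54; balance after payment £20,051.12.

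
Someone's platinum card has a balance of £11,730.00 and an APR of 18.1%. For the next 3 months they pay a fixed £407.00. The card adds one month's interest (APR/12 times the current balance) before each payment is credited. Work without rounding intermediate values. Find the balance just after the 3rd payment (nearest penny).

Monthly rate r = 18.1%/12 = 1.50833% = 0.0150833.
Each month: B ← B·(1+r) − £407.00.
Month 1: interest £176.93; balance after payment £11,499.93.
Month 2: interest £173.46; balance after payment £11,266.38.
Month 3: interest £169.93; balance after payment £11,029.32.

£11,029.32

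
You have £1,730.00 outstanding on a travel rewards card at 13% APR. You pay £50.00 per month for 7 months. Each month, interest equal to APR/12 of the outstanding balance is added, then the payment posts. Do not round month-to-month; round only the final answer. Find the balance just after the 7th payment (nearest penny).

Monthly rate r = 13%/12 = 1.08333% = 0.0108333.
Each month: B ← B·(1+r) − £50.00.
Month 1: interest £18.74; balance after payment £1,698.74.
Month 2: interest £18.40; balance after payment £1,667.14.
Month 3: interest £18.06; balance after payment £1,635.21.
Month 4: interest £17.71; balance after payment £1,602.92.
Month 5: interest £17.36; balance after payment £1,570.29.
Month 6: interest £17.01; balance after payment £1,537.30.
Month 7: interest £16.65; balance after payment £1,503.95.

£1,503.95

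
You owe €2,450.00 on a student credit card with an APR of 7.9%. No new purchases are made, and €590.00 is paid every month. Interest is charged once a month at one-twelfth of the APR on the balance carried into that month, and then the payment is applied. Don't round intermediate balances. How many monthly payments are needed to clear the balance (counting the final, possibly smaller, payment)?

5 payments

Monthly rate r = 7.9%/12 = 0.658333% = 0.00658333.
Recurrence: B ← B·(1+r) − €590.00.
Month 1: interest €16.13; balance after payment €1,876.13.
Month 2: interest €12.35; balance after payment €1,298.48.
Month 3: interest €8.55; balance after payment €717.03.
Month 4: interest €4.72; balance after payment €131.75.
Month 5: interest €0.87; balance after payment €0.00.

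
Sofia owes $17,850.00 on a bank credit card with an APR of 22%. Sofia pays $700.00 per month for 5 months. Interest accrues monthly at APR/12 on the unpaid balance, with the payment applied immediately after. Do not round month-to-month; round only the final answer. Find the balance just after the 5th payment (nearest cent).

$15,916.65

Monthly rate r = 22%/12 = 1.83333% = 0.0183333.
Each month: B ← B·(1+r) − $700.00.
Month 1: interest $327.25; balance after payment $17,477.25.
Month 2: interest $320.42; balance after payment $17,097.67.
Month 3: interest $313.46; balance after payment $16,711.12.
Month 4: interest $306.37; balance after payment $16,317.49.
Month 5: interest $299.15; balance after payment $15,916.65.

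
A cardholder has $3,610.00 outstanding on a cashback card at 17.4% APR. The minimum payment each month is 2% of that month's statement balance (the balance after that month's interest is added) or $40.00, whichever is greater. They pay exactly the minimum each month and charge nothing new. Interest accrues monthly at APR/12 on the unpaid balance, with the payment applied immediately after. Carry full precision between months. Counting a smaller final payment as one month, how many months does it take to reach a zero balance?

192 months

Monthly rate r = 17.4%/12 = 1.45% = 0.0145.
While 2% of the post-interest balance exceeds $40.00, each month B ← (B·(1+r))·(1 − 0.02), i.e. B shrinks by the factor (1+r)·0.98 = 0.99421.
This holds for months 1–105. Entering month 106 the balance is $1,962.05; 2% of the post-interest balance is now below $40.00, so the flat $40.00 minimum applies from here.
From month 106 a fixed $40.00 at rate r clears $1,962.05 in 87 more payments. Total: 105 + 87 = 192 months.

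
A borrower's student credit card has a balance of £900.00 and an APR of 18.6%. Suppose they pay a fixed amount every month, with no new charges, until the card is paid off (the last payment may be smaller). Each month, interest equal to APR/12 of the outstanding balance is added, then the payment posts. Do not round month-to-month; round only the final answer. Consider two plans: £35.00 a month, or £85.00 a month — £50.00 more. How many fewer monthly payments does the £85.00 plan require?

Monthly rate r = 18.6%/12 = 1.55% = 0.0155.
At £35.00/mo: n = ⌈−ln(1 − rB₀/P)/ln(1+r)⌉ = 34 payments (last £2.00); total interest = total paid − £900.00 = £257.00.
At £85.00/mo: 12 payments (last £55.83); total interest £90.83.
Payments saved = 34 − 12 = 22.

22 fewer payments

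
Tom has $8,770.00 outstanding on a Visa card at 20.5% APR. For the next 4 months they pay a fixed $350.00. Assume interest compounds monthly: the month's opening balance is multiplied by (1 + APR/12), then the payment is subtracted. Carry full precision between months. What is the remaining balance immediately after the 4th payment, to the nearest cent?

Monthly rate r = 20.5%/12 = 1.70833% = 0.0170833.
Each month: B ← B·(1+r) − $350.00.
Month 1: interest $149.82; balance after payment $8,569.82.
Month 2: interest $146.40; balance after payment $8,366.22.
Month 3: interest $142.92; balance after payment $8,159.14.
Month 4: interest $139.39; balance after payment $7,948.53.

$7,948.53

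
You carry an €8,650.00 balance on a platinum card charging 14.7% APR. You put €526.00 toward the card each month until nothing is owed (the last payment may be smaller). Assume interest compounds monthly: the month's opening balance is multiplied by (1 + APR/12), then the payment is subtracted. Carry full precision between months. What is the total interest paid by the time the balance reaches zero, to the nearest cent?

Monthly rate r = 14.7%/12 = 1.225% = 0.01225.
Payoff takes n = ⌈−ln(1 − rB₀/P)/ln(1+r)⌉ = ⌈18.476⌉ = 19 payments; the last is €251.23.
Total paid = 18·€526.00 + €251.23 = €9,719.23.
Total interest = total paid − principal = €9,719.23 − €8,650.00 = €1,069.23.

€1,069.23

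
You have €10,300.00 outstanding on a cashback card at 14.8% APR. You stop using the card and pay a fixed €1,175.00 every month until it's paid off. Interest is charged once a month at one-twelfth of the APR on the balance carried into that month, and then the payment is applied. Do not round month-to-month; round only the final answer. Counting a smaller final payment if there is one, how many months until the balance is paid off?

10 months

Monthly rate r = 14.8%/12 = 1.23333% = 0.0123333.
Recurrence: B ← B·(1+r) − €1,175.00.
Month 1: interest €127.03; balance after payment €9,252.03.
Month 2: interest €114.11; balance after payment €8,191.14.
Closed form: n = −ln(1 − rB₀/P)/ln(1+r) = −ln(0.89189)/ln(1.01233) ≈ 9.334, so the balance reaches zero during payment 10.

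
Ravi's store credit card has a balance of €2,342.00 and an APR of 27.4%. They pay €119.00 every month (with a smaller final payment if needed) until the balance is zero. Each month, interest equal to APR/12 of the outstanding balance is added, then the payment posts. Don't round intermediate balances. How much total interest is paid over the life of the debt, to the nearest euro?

Monthly rate r = 27.4%/12 = 2.28333% = 0.0228333.
Payoff takes n = ⌈−ln(1 − rB₀/P)/ln(1+r)⌉ = ⌈26.430⌉ = 27 payments; the last is €51.52.
Total paid = 26·€119.00 + €51.52 = €3,145.52.
Total interest = total paid − principal = €3,145.52 − €2,342.00 = €803.52.

€804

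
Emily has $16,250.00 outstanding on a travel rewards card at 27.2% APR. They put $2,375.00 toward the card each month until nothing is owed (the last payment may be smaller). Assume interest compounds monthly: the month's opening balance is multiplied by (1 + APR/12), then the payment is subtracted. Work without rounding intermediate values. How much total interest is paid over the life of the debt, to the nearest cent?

Monthly rate r = 27.2%/12 = 2.26667% = 0.0226667.
Payoff takes n = ⌈−ln(1 − rB₀/P)/ln(1+r)⌉ = ⌈7.519⌉ = 8 payments; the last is $1,238.70.
Total paid = 7·$2,375.00 + $1,238.70 = $17,863.70.
Total interest = total paid − principal = $17,863.70 − $16,250.00 = $1,613.70.

$1,613.70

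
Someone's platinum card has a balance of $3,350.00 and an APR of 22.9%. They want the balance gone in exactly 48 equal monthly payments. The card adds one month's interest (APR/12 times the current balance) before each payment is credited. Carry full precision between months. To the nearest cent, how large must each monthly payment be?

Monthly rate r = 22.9%/12 = 1.90833% = 0.0190833.
Level-payment amortization: P = B₀·r / (1 − (1+r)^(−n)) = 3350.00·0.0190833 / (1 − 1.01908^(−48)).
Denominator 1 − (1+r)^(−48) = 0.596415526.
P = 63.9292 / 0.596415526 ≈ 107.19.

$107.19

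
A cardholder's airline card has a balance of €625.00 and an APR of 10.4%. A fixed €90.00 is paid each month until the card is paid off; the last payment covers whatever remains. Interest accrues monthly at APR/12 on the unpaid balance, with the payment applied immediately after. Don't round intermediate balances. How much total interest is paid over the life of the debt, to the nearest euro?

Monthly rate r = 10.4%/12 = 0.866667% = 0.00866667.
Payoff takes n = ⌈−ln(1 − rB₀/P)/ln(1+r)⌉ = ⌈7.193⌉ = 8 payments; the last is €17.45.
Total paid = 7·€90.00 + €17.45 = €647.45.
Total interest = total paid − principal = €647.45 − €625.00 = €22.45.

€22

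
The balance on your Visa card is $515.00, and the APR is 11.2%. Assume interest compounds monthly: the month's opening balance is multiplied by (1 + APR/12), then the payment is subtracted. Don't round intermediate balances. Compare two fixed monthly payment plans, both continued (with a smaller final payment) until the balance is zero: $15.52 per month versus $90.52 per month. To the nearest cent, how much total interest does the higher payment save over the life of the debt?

$87.51

Monthly rate r = 11.2%/12 = 0.933333% = 0.00933333.
At $15.52/mo: n = ⌈−ln(1 − rB₀/P)/ln(1+r)⌉ = 40 payments (last $13.92); total interest = total paid − $515.00 = $104.20.
At $90.52/mo: 6 payments (last $79.09); total interest $16.69.
Interest saved = $104.20 − $16.69 = $87.51.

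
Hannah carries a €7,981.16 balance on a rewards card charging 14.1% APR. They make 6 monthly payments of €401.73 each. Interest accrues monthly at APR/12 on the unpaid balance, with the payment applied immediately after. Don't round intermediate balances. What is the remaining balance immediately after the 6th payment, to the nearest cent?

Monthly rate r = 14.1%/12 = 1.175% = 0.01175.
Each month: B ← B·(1+r) − €401.73.
Month 1: interest €93.78; balance after payment €7,673.21.
Month 2: interest €90.16; balance after payment €7,361.64.
Month 3: interest €86.50; balance after payment €7,046.41.
Month 4: interest €82.80; balance after payment €6,727.47.
Month 5: interest €79.05; balance after payment €6,404.79.
Month 6: interest €75.26; balance after payment €6,078.32.

€6,078.32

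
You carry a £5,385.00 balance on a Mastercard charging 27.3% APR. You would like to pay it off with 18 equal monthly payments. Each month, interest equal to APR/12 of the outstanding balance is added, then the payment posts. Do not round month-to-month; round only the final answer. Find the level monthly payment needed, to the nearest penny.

Monthly rate r = 27.3%/12 = 2.275% = 0.02275.
Level-payment amortization: P = B₀·r / (1 − (1+r)^(−n)) = 5385.00·0.02275 / (1 − 1.02275^(−18)).
Denominator 1 − (1+r)^(−18) = 0.332964093.
P = 122.509 / 0.332964093 ≈ 367.93.

£367.93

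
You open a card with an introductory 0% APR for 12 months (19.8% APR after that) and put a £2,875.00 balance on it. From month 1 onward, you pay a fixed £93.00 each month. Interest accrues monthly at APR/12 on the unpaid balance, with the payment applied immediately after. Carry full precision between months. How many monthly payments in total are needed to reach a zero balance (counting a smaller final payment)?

35 months

Promo months 1–12 at r₀ = 0%/12 = 0; months 13+ at r₁ = 19.8%/12 = 0.0165.
After month 12 (no interest yet): B = £2,875.00 − 12·£93.00 = £1,759.00.
Then at r₁ with £93.00/mo: n₂ = −ln(1 − r₁·B/P)/ln(1+r₁) ≈ 22.86 → 23 more payments.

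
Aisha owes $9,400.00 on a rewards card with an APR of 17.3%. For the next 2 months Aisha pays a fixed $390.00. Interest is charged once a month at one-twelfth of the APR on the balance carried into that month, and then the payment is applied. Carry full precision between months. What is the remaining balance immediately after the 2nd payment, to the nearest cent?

$8,887.36

Monthly rate r = 17.3%/12 = 1.44167% = 0.0144167.
Each month: B ← B·(1+r) − $390.00.
Month 1: interest $135.52; balance after payment $9,145.52.
Month 2: interest $131.85; balance after payment $8,887.36.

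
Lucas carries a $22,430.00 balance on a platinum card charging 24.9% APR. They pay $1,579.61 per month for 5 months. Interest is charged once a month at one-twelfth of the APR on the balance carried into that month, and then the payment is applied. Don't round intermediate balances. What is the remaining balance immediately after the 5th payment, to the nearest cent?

Monthly rate r = 24.9%/12 = 2.075% = 0.02075.
Each month: B ← B·(1+r) − $1,579.61.
Month 1: interest $465.42; balance after payment $21,315.81.
Month 2: interest $442.30; balance after payment $20,178.51.
Month 3: interest $418.70; balance after payment $19,017.60.
Month 4: interest $394.62; balance after payment $17,832.60.
Month 5: interest $370.03; balance after payment $16,623.02.

$16,623.02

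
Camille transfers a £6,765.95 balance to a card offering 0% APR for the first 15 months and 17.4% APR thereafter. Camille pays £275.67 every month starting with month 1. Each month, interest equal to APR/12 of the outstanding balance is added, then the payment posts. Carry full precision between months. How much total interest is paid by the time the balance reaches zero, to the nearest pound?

£222

Promo months 1–15 at r₀ = 0%/12 = 0; months 16+ at r₁ = 17.4%/12 = 0.0145.
After month 15 (no interest yet): B = £6,765.95 − 15·£275.67 = £2,630.90.
Then at r₁ with £275.67/mo: n₂ = −ln(1 − r₁·B/P)/ln(1+r₁) ≈ 10.35 → 11 more payments.
Total paid = 25·£275.67 + £95.92 = £6,987.67; interest = £6,987.67 − £6,765.95 = £221.72.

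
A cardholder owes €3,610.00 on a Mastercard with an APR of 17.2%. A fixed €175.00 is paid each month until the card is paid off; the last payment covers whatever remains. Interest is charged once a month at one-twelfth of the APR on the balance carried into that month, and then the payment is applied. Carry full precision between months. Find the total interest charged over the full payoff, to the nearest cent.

Monthly rate r = 17.2%/12 = 1.43333% = 0.0143333.
Payoff takes n = ⌈−ln(1 − rB₀/P)/ln(1+r)⌉ = ⌈24.630⌉ = 25 payments; the last is €110.46.
Total paid = 24·€175.00 + €110.46 = €4,310.46.
Total interest = total paid − principal = €4,310.46 − €3,610.00 = €700.46.

€700.46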